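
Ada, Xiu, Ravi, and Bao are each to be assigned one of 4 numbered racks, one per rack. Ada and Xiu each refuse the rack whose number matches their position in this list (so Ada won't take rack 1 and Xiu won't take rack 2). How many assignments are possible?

14

Let Aᵢ (for i ∈ {1, 2}) be the placements that put person i in their forbidden rack. Any j of these fix j positions, leaving (4−j)! ways to fill the rest, and there are C(2,j) ways to pick which j.
By inclusion–exclusion, the number of valid placements is Σ_{j=0}^{2} (−1)^j C(2,j)·(4−j)!.
Computing: 24 − 12 + 2 = 14.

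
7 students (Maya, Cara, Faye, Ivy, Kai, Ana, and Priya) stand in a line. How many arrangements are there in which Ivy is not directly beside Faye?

Of the 7! = 5040 arrangements, those with Ivy and Faye adjacent number 2 × 6! = 1440 (treat the pair as a block with 2 internal orders).
Complementary counting: 5040 − 1440 = 3600.

3600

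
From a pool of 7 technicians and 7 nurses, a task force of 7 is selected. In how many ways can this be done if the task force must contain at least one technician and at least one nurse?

With no constraint there are C(14,7) = 3432 possible selections.
Subtract selections that omit an entire group: no technicians → C(7,7) = 1; no nurses → C(7,7) = 1.
Both groups omitted at once is impossible, so 3432 − 2 = 3430.

3430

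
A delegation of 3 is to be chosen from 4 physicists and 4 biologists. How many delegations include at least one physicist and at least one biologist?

48

Unrestricted: C(8,3) = 56 ways to pick any 3 of the 8.
Subtract selections that omit an entire group: no physicists → C(4,3) = 4; no biologists → C(4,3) = 4.
Both groups omitted at once is impossible, so 56 − 8 = 48.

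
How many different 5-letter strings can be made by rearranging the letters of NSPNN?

Letter multiplicities in NSPNN: N×3, P×1, S×1.
So there are 5! / (3!) = 20 distinguishable arrangements.

20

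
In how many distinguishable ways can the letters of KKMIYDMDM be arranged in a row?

Letter multiplicities in KKMIYDMDM: D×2, I×1, K×2, M×3, Y×1.
So there are 9! / (3!·2!·2!) = 15120 distinguishable arrangements.

15120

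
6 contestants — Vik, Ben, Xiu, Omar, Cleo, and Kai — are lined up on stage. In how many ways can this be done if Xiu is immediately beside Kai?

240

Treat {Xiu, Kai} as a single unit. There are 5 units to order, and the pair itself can be ordered 2 ways.
That gives 2 × 5! = 2 × 120 = 240.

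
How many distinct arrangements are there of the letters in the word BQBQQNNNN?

1260

BQBQQNNNN has 9 letters with B appearing twice, N appearing 4 times, and Q appearing 3 times.
The number of distinct arrangements is 9!/(4!·3!·2!) = 362880/288 = 1260.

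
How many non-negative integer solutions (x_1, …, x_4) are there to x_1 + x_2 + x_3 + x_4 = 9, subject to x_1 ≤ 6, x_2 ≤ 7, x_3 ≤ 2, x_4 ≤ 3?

76

Without the upper bounds there are C(12,3) = 220 ways to split 9 among 4 variables.
Subtract solutions that violate a single cap (substitute x_i' = x_i − (cap_i+1)): x_1 ≥ 7 gives C(5,3) = 10; x_2 ≥ 8 gives C(4,3) = 4; x_3 ≥ 3 gives C(9,3) = 84; x_4 ≥ 4 gives C(8,3) = 56. Together 154.
Add back pairs where two caps are both exceeded: 0 + 0 + 0 + 0 + 0 + 10 = 10.
By inclusion–exclusion the count is 220 − 154 + 10 = 76.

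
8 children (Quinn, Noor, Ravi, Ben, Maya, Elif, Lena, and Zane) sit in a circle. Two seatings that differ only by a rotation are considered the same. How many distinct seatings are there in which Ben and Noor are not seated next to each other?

All circular seatings of 8 people number (7)! = 5040.
Those with Ben next to Noor: fuse the pair into one unit and seat 7 units around a circle — 2·(6)! = 1440.
Subtracting, 5040 − 1440 = 3600.

3600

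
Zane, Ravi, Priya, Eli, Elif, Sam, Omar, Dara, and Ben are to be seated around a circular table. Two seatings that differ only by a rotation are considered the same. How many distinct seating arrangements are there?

40320

Around a circle, 9 distinct people have 9!/9 = (8)! = 40320 rotationally distinct seatings.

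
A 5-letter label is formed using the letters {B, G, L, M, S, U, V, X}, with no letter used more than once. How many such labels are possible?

6720

Choose and order 5 of the 8 symbols: the first letter has 8 options, the next 7, and so on down to 4.
8 × 7 × 6 × 5 × 4 = 6720.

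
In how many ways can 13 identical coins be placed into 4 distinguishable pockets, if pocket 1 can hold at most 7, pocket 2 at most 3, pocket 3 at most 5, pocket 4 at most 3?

Ignoring the caps, the number of non-negative solutions to x_1+…+x_4 = 13 is C(16,3) = 560.
Subtract solutions that violate a single cap (substitute x_i' = x_i − (cap_i+1)): x_1 ≥ 8 gives C(8,3) = 56; x_2 ≥ 4 gives C(12,3) = 220; x_3 ≥ 6 gives C(10,3) = 120; x_4 ≥ 4 gives C(12,3) = 220. Together 616.
Add back pairs where two caps are both exceeded: 4 + 0 + 4 + 20 + 56 + 20 = 104.
By inclusion–exclusion the count is 560 − 616 + 104 = 48.

48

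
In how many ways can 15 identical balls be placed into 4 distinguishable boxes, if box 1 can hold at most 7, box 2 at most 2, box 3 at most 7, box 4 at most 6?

Without the upper bounds there are C(18,3) = 816 ways to split 15 among 4 boxes.
Subtract solutions that violate a single cap (substitute x_i' = x_i − (cap_i+1)): x_1 ≥ 8 gives C(10,3) = 120; x_2 ≥ 3 gives C(15,3) = 455; x_3 ≥ 8 gives C(10,3) = 120; x_4 ≥ 7 gives C(11,3) = 165. Together 860.
Add back pairs where two caps are both exceeded: 35 + 0 + 1 + 35 + 56 + 1 = 128.
By inclusion–exclusion the count is 816 − 860 + 128 = 84.

84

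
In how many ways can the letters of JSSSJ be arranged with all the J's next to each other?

4

Treat the 2 copies of J as a single block. The multiset to arrange is then {JJ, S, S, S}, 4 items in all.
That gives (4)!/(3!) = 4 arrangements.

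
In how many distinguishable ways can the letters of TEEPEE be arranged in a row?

30

Letter multiplicities in TEEPEE: E×4, P×1, T×1.
The number of distinct arrangements is 6!/(4!) = 720/24 = 30.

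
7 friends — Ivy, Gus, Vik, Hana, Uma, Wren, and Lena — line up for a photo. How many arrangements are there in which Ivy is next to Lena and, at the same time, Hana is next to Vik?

480

Treat {Ivy,Lena} as one block (2 orders) and {Hana,Vik} as another (2 orders).
That leaves 5 units to arrange: 2 × 2 × 5! = 4 × 120 = 480.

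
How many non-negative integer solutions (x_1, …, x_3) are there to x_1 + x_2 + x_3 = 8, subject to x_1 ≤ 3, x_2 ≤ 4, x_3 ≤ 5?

Ignoring the caps, the number of non-negative solutions to x_1+…+x_3 = 8 is C(10,2) = 45.
Subtract solutions that violate a single cap (substitute x_i' = x_i − (cap_i+1)): x_1 ≥ 4 gives C(6,2) = 15; x_2 ≥ 5 gives C(5,2) = 10; x_3 ≥ 6 gives C(4,2) = 6. Together 31.
No two caps can be exceeded simultaneously, so the pair terms are all 0.
By inclusion–exclusion the count is 45 − 31 + 0 = 14.

14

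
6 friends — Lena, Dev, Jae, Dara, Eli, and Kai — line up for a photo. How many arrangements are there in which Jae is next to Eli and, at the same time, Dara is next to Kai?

Treat {Jae,Eli} as one block (2 orders) and {Dara,Kai} as another (2 orders).
That leaves 4 units to arrange: 2 × 2 × 4! = 4 × 24 = 96.

96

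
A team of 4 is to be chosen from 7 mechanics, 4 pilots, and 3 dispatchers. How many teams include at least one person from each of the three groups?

Total 4-person selections from all 14: C(14,4) = 1001.
Subtract selections that omit an entire group: no mechanics → C(7,4) = 35; no pilots → C(10,4) = 210; no dispatchers → C(11,4) = 330.
Add back selections omitting two groups (i.e. drawn from a single group): C(7,4) + C(4,4) + C(3,4) = 36.
By inclusion–exclusion: 1001 − 575 + 36 = 462.

462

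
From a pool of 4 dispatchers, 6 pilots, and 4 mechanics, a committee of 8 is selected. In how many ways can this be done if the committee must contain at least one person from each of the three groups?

Unrestricted: C(14,8) = 3003 ways to pick any 8 of the 14.
Selections missing a whole group: no dispatchers → C(10,8) = 45; no pilots → C(8,8) = 1; no mechanics → C(10,8) = 45.
Add back selections omitting two groups (i.e. drawn from a single group): C(4,8) + C(6,8) + C(4,8) = 0.
By inclusion–exclusion: 3003 − 91 + 0 = 2912.

2912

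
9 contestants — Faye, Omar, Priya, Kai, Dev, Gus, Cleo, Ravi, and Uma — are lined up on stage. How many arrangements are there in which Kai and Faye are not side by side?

Of the 9! = 362880 arrangements, those with Kai and Faye adjacent number 2 × 8! = 80640 (treat the pair as a block with 2 internal orders).
Complementary counting: 362880 − 80640 = 282240.

282240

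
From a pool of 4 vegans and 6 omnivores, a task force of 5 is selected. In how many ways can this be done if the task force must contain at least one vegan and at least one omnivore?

Unrestricted: C(10,5) = 252 ways to pick any 5 of the 10.
Selections missing a whole group: no vegans → C(6,5) = 6; no omnivores → C(4,5) = 0.
Both groups omitted at once is impossible, so 252 − 6 = 246.

246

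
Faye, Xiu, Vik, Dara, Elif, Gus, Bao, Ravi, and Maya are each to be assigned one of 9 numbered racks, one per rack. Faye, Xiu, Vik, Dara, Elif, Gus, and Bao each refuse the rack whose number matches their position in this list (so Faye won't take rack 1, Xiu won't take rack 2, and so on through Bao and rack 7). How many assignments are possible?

165016

Let Aᵢ (for 1 ≤ i ≤ 7) be the placements that put person i in their forbidden rack. Any j of these fix j positions, leaving (9−j)! ways to fill the rest, and there are C(7,j) ways to pick which j.
By inclusion–exclusion, the number of valid placements is Σ_{j=0}^{7} (−1)^j C(7,j)·(9−j)!.
Computing: 362880 − 282240 + 105840 − 25200 + 4200 − 504 + 42 − 2 = 165016.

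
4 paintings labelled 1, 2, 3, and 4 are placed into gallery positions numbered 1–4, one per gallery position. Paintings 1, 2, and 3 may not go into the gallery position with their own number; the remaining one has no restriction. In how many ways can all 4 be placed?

11

Let Aᵢ (for i ∈ {1, 2, 3}) be the placements that put painting i in its forbidden gallery position. Any j of these fix j positions, leaving (4−j)! ways to fill the rest, and there are C(3,j) ways to pick which j.
By inclusion–exclusion, the number of valid placements is Σ_{j=0}^{3} (−1)^j C(3,j)·(4−j)!.
Computing: 24 − 18 + 6 − 1 = 11.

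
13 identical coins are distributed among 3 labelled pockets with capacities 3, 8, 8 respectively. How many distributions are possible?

22

By stars and bars, unrestricted non-negative solutions to x_1+…+x_3 = 13 number C(13+2,2) = 105.
Subtract solutions that violate a single cap (substitute x_i' = x_i − (cap_i+1)): x_1 ≥ 4 gives C(11,2) = 55; x_2 ≥ 9 gives C(6,2) = 15; x_3 ≥ 9 gives C(6,2) = 15. Together 85.
Add back pairs where two caps are both exceeded: 1 + 1 + 0 = 2.
By inclusion–exclusion the count is 105 − 85 + 2 = 22.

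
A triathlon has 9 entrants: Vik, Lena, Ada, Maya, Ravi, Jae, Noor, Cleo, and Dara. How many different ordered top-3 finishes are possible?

There are 9 choices for 1st place, 8 for 2nd, and 7 for 3rd.
That gives 9 × 8 × 7 = 504.

504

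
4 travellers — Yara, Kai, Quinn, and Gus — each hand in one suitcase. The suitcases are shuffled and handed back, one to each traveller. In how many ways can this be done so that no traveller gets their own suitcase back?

Let Aᵢ be the assignments in which traveller i gets their own suitcase. We want the size of the complement of A₁∪…∪A_4.
By inclusion–exclusion this is Σ_{j=0}^{4} (−1)^j C(4,j)·(4−j)!.
Computing: 24 − 24 + 12 − 4 + 1 = 9.

9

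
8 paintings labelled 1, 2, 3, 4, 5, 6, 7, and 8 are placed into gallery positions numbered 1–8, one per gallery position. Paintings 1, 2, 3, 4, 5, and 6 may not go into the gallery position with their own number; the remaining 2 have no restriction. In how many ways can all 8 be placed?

18806

Let Aᵢ (for 1 ≤ i ≤ 6) be the placements that put painting i in its forbidden gallery position. Any j of these fix j positions, leaving (8−j)! ways to fill the rest, and there are C(6,j) ways to pick which j.
By inclusion–exclusion, the number of valid placements is Σ_{j=0}^{6} (−1)^j C(6,j)·(8−j)!.
Computing: 40320 − 30240 + 10800 − 2400 + 360 − 36 + 2 = 18806.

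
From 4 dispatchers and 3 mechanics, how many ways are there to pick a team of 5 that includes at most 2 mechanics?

Split by how many mechanics are chosen (0 through 2).
Sum: C(3,0)·C(4,5) + C(3,1)·C(4,4) + C(3,2)·C(4,3) = 0 + 3 + 12 = 15.

15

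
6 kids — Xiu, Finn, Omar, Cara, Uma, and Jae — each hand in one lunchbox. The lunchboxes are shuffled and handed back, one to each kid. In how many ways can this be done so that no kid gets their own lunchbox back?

Let Aᵢ be the assignments in which kid i gets their own lunchbox. We want the size of the complement of A₁∪…∪A_6.
By inclusion–exclusion this is Σ_{j=0}^{6} (−1)^j C(6,j)·(6−j)!.
Computing: 720 − 720 + 360 − 120 + 30 − 6 + 1 = 265.

265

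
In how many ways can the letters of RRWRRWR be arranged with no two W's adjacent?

15

There are 7!/(5!·2!) = 21 arrangements of RRWRRWR in total.
Arrangements with the W's together: treat WW as one letter, giving (6)!/(5!) = 6.
Hence 21 − 6 = 15.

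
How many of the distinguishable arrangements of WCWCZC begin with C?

With the first slot taken by C, it remains to arrange the other 5 letters (WWCZC).
Those 5 letters have C appearing twice and W appearing twice, giving (5)!/(2!·2!) = 30.

30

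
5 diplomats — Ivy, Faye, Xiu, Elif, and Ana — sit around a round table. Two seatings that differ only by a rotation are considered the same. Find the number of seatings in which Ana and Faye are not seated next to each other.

All circular seatings of 5 people number (4)! = 24.
Seatings with Ana beside Faye: treat them as a block with 2 internal orders, giving 2 × (3)! = 12.
Subtracting, 24 − 12 = 12.

12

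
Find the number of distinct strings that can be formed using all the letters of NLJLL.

NLJLL has 5 letters with L appearing 3 times.
So there are 5! / (3!) = 20 distinguishable arrangements.

20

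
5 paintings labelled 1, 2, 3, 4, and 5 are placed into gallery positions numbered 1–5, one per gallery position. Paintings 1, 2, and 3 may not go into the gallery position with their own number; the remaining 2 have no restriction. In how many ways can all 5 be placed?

Let Aᵢ (for i ∈ {1, 2, 3}) be the placements that put painting i in its forbidden gallery position. Any j of these fix j positions, leaving (5−j)! ways to fill the rest, and there are C(3,j) ways to pick which j.
By inclusion–exclusion, the number of valid placements is Σ_{j=0}^{3} (−1)^j C(3,j)·(5−j)!.
Computing: 120 − 72 + 18 − 2 = 64.

64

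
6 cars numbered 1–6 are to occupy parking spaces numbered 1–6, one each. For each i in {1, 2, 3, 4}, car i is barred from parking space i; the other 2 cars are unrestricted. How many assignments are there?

362

Let Aᵢ (for 1 ≤ i ≤ 4) be the placements that put car i in its forbidden parking space. Any j of these fix j positions, leaving (6−j)! ways to fill the rest, and there are C(4,j) ways to pick which j.
By inclusion–exclusion, the number of valid placements is Σ_{j=0}^{4} (−1)^j C(4,j)·(6−j)!.
Computing: 720 − 480 + 144 − 24 + 2 = 362.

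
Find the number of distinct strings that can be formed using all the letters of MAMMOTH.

840

Letter multiplicities in MAMMOTH: A×1, H×1, M×3, O×1, T×1.
The number of distinct arrangements is 7!/(3!) = 5040/6 = 840.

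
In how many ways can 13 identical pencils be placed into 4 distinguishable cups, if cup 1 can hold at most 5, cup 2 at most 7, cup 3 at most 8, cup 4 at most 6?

Ignoring the caps, the number of non-negative solutions to x_1+…+x_4 = 13 is C(16,3) = 560.
Subtract solutions that violate a single cap (substitute x_i' = x_i − (cap_i+1)): x_1 ≥ 6 gives C(10,3) = 120; x_2 ≥ 8 gives C(8,3) = 56; x_3 ≥ 9 gives C(7,3) = 35; x_4 ≥ 7 gives C(9,3) = 84. Together 295.
Add back pairs where two caps are both exceeded: 0 + 0 + 1 + 0 + 0 + 0 = 1.
By inclusion–exclusion the count is 560 − 295 + 1 = 266.

266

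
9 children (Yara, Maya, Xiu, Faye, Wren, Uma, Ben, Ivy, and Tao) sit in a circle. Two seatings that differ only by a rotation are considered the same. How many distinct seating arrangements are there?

40320

Fix one person's seat to break rotational symmetry; the remaining 8 people can be arranged in (8)! = 40320 ways.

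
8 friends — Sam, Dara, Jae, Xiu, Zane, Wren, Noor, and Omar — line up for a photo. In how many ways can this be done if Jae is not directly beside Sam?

Of the 8! = 40320 arrangements, those with Jae and Sam adjacent number 2 × 7! = 10080 (treat the pair as a block with 2 internal orders).
So 40320 − 10080 = 30240 arrangements keep them apart.

30240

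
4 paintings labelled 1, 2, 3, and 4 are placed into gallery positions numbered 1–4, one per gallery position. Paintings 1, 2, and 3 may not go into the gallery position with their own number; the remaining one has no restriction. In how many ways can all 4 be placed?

11

Let Aᵢ (for i ∈ {1, 2, 3}) be the placements that put painting i in its forbidden gallery position. Any j of these fix j positions, leaving (4−j)! ways to fill the rest, and there are C(3,j) ways to pick which j.
By inclusion–exclusion, the number of valid placements is Σ_{j=0}^{3} (−1)^j C(3,j)·(4−j)!.
Computing: 24 − 18 + 6 − 1 = 11.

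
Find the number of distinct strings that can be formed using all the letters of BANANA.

BANANA has 6 letters with A appearing 3 times and N appearing twice.
The number of distinct arrangements is 6!/(3!·2!) = 720/12 = 60.

60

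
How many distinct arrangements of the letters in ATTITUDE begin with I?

Fix I in the first position and arrange the remaining 7 letters.
Those 7 letters have T appearing 3 times, giving (7)!/(3!) = 840.

840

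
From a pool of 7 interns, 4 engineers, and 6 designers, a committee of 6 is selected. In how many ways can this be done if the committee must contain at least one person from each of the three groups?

With no constraint there are C(17,6) = 12376 possible selections.
Subtract selections that omit an entire group: no interns → C(10,6) = 210; no engineers → C(13,6) = 1716; no designers → C(11,6) = 462.
Add back selections omitting two groups (i.e. drawn from a single group): C(7,6) + C(4,6) + C(6,6) = 8.
By inclusion–exclusion: 12376 − 2388 + 8 = 9996.

9996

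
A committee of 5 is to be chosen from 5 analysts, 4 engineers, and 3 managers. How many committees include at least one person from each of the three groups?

With no constraint there are C(12,5) = 792 possible selections.
Selections missing a whole group: no analysts → C(7,5) = 21; no engineers → C(8,5) = 56; no managers → C(9,5) = 126.
Add back selections omitting two groups (i.e. drawn from a single group): C(5,5) + C(4,5) + C(3,5) = 1.
By inclusion–exclusion: 792 − 203 + 1 = 590.

590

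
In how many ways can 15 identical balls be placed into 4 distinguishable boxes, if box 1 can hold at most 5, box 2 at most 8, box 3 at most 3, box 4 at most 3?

By stars and bars, unrestricted non-negative solutions to x_1+…+x_4 = 15 number C(15+3,3) = 816.
Subtract solutions that violate a single cap (substitute x_i' = x_i − (cap_i+1)): x_1 ≥ 6 gives C(12,3) = 220; x_2 ≥ 9 gives C(9,3) = 84; x_3 ≥ 4 gives C(14,3) = 364; x_4 ≥ 4 gives C(14,3) = 364. Together 1032.
Add back pairs where two caps are both exceeded: 1 + 56 + 56 + 10 + 10 + 120 = 253.
Subtract triples: 0 + 0 + 4 + 0 = 4.
By inclusion–exclusion the count is 816 − 1032 + 253 − 4 = 33.

33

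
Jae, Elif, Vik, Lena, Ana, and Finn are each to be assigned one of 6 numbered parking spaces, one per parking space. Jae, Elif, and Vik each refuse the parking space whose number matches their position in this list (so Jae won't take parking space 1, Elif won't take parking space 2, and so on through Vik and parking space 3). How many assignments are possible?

Let Aᵢ (for i ∈ {1, 2, 3}) be the placements that put person i in their forbidden parking space. Any j of these fix j positions, leaving (6−j)! ways to fill the rest, and there are C(3,j) ways to pick which j.
By inclusion–exclusion, the number of valid placements is Σ_{j=0}^{3} (−1)^j C(3,j)·(6−j)!.
Computing: 720 − 360 + 72 − 6 = 426.

426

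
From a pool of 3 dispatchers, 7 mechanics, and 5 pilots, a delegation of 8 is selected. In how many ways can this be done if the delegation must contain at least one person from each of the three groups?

5894

Total 8-person selections from all 15: C(15,8) = 6435.
Selections missing a whole group: no dispatchers → C(12,8) = 495; no mechanics → C(8,8) = 1; no pilots → C(10,8) = 45.
Add back selections omitting two groups (i.e. drawn from a single group): C(3,8) + C(7,8) + C(5,8) = 0.
By inclusion–exclusion: 6435 − 541 + 0 = 5894.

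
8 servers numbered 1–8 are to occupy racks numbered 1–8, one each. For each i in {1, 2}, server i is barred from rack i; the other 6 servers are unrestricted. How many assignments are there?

30960

Let Aᵢ (for i ∈ {1, 2}) be the placements that put server i in its forbidden rack. Any j of these fix j positions, leaving (8−j)! ways to fill the rest, and there are C(2,j) ways to pick which j.
By inclusion–exclusion, the number of valid placements is Σ_{j=0}^{2} (−1)^j C(2,j)·(8−j)!.
Computing: 40320 − 10080 + 720 = 30960.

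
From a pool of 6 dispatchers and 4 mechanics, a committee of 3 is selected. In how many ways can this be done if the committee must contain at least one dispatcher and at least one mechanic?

Total 3-person selections from all 10: C(10,3) = 120.
Subtract selections that omit an entire group: no dispatchers → C(4,3) = 4; no mechanics → C(6,3) = 20.
Both groups omitted at once is impossible, so 120 − 24 = 96.

96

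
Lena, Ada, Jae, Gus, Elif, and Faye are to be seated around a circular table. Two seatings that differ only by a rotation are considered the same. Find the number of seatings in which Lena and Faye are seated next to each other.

Glue Lena and Faye into a block (2 internal orders). Seating 5 units around a circle gives (4)! arrangements.
So 2 × (4)! = 2 × 24 = 48.

48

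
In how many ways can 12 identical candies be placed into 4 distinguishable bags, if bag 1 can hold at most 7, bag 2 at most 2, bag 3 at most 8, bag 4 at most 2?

Without the upper bounds there are C(15,3) = 455 ways to split 12 among 4 bags.
Subtract solutions that violate a single cap (substitute x_i' = x_i − (cap_i+1)): x_1 ≥ 8 gives C(7,3) = 35; x_2 ≥ 3 gives C(12,3) = 220; x_3 ≥ 9 gives C(6,3) = 20; x_4 ≥ 3 gives C(12,3) = 220. Together 495.
Add back pairs where two caps are both exceeded: 4 + 0 + 4 + 1 + 84 + 1 = 94.
By inclusion–exclusion the count is 455 − 495 + 94 = 54.

54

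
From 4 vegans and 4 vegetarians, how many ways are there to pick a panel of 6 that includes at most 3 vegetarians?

Split by how many vegetarians are chosen (0 through 3).
Sum: C(4,0)·C(4,6) + C(4,1)·C(4,5) + C(4,2)·C(4,4) + C(4,3)·C(4,3) = 0 + 0 + 6 + 16 = 22.

22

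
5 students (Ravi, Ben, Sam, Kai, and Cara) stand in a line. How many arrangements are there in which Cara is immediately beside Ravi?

48

Treat {Cara, Ravi} as a single unit. There are 4 units to order, and the pair itself can be ordered 2 ways.
That gives 2 × 4! = 2 × 24 = 48.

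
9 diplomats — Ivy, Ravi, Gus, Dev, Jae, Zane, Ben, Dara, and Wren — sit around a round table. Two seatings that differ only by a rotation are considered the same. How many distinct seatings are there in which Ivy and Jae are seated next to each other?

Treat {Ivy, Jae} as one unit (2 internal orders) and seat the resulting 8 units around the table: (7)! circular arrangements.
So 2 × (7)! = 2 × 5040 = 10080.

10080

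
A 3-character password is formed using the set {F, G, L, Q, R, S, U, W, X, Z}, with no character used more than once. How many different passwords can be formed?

This is a permutation of 3 out of 10: P(10,3) = 10!/7!.
10 × 9 × 8 = 720.

720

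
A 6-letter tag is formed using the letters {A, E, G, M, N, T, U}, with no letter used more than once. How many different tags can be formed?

5040

With no repetition, fill the 6 letters in order: 7 choices, then 6, down to 2.
That product is 7 × 6 × 5 × 4 × 3 × 2 = 5040.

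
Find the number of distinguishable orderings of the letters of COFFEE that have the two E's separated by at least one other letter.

Total arrangements of COFFEE: 6!/(2!·2!) = 180.
Arrangements with the E's together: treat EE as one letter, giving (5)!/(2!) = 60.
Hence 180 − 60 = 120.

120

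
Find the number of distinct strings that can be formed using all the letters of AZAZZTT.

210

Letter multiplicities in AZAZZTT: A×2, T×2, Z×3.
Dividing 7! = 5040 by 3!·2!·2! = 24 for the repeated letters gives 210.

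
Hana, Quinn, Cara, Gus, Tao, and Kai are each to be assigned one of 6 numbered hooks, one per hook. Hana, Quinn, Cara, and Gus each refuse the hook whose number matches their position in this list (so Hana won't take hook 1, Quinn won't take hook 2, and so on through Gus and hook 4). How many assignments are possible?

362

Let Aᵢ (for 1 ≤ i ≤ 4) be the placements that put person i in their forbidden hook. Any j of these fix j positions, leaving (6−j)! ways to fill the rest, and there are C(4,j) ways to pick which j.
By inclusion–exclusion, the number of valid placements is Σ_{j=0}^{4} (−1)^j C(4,j)·(6−j)!.
Computing: 720 − 480 + 144 − 24 + 2 = 362.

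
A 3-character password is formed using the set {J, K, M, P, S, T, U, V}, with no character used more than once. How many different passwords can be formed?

Choose and order 3 of the 8 symbols: the first character has 8 options, the next 7, then 6.
8 × 7 × 6 = 336.

336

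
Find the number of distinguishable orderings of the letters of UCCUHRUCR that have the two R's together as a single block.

1120

Treat the 2 copies of R as a single block. The multiset to arrange is then {RR, C, C, C, H, U, U, U}, 8 items in all.
That gives (8)!/(3!·3!) = 1120 arrangements.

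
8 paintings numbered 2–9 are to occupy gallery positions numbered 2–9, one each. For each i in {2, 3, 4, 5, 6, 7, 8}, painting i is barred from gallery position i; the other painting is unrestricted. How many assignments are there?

16687

Let Aᵢ (for 2 ≤ i ≤ 8) be the placements that put painting i in its forbidden gallery position. Any j of these fix j positions, leaving (8−j)! ways to fill the rest, and there are C(7,j) ways to pick which j.
By inclusion–exclusion, the number of valid placements is Σ_{j=0}^{7} (−1)^j C(7,j)·(8−j)!.
Computing: 40320 − 35280 + 15120 − 4200 + 840 − 126 + 14 − 1 = 16687.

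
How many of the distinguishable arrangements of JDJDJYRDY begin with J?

With the first slot taken by J, it remains to arrange the other 8 letters (DJDJYRDY).
Those 8 letters have D appearing 3 times, J appearing twice, and Y appearing twice, giving (8)!/(3!·2!·2!) = 1680.

1680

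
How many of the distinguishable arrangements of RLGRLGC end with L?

180

With the last slot taken by L, it remains to arrange the other 6 letters (RGRLGC).
Those 6 letters have G appearing twice and R appearing twice, giving (6)!/(2!·2!) = 180.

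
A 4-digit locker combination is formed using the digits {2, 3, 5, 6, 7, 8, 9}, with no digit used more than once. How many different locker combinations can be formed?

With no repetition, fill the 4 digits in order: 7 choices, then 6, down to 4.
That product is 7 × 6 × 5 × 4 = 840.

840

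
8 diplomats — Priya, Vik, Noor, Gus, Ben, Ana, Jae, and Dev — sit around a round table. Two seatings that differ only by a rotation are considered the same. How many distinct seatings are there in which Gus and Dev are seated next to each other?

Glue Gus and Dev into a block (2 internal orders). Seating 7 units around a circle gives (6)! arrangements.
So 2 × (6)! = 2 × 720 = 1440.

1440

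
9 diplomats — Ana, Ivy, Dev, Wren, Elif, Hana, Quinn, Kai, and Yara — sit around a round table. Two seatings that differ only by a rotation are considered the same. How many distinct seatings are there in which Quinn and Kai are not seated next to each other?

All circular seatings of 9 people number (8)! = 40320.
Seatings with Quinn beside Kai: treat them as a block with 2 internal orders, giving 2 × (7)! = 10080.
Subtracting, 40320 − 10080 = 30240.

30240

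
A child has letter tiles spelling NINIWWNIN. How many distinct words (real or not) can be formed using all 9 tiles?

Letter multiplicities in NINIWWNIN: I×3, N×4, W×2.
So there are 9! / (4!·3!·2!) = 1260 distinguishable arrangements.

1260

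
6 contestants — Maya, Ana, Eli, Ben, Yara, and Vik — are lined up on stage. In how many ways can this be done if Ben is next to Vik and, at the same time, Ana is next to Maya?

96

Treat {Ben,Vik} as one block (2 orders) and {Ana,Maya} as another (2 orders).
That leaves 4 units to arrange: 2 × 2 × 4! = 4 × 24 = 96.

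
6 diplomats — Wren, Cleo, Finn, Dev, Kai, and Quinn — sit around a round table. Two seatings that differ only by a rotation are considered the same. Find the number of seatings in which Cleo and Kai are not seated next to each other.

Without the restriction there are (5)! = 120 seatings.
Seatings with Cleo beside Kai: treat them as a block with 2 internal orders, giving 2 × (4)! = 48.
Subtracting, 120 − 48 = 72.

72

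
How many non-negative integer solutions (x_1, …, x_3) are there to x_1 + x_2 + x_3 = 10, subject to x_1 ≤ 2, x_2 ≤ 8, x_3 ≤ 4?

Ignoring the caps, the number of non-negative solutions to x_1+…+x_3 = 10 is C(12,2) = 66.
Subtract solutions that violate a single cap (substitute x_i' = x_i − (cap_i+1)): x_1 ≥ 3 gives C(9,2) = 36; x_2 ≥ 9 gives C(3,2) = 3; x_3 ≥ 5 gives C(7,2) = 21. Together 60.
Add back pairs where two caps are both exceeded: 0 + 6 + 0 = 6.
By inclusion–exclusion the count is 66 − 60 + 6 = 12.

12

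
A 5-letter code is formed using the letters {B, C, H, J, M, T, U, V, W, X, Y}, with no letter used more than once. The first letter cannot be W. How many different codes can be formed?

50400

The first letter has 11−1 = 10 choices (anything except W).
The remaining 4 letters are filled from the other 10 symbols without repetition: 10 × 9 × 8 × 7 = 5040.
Total: 10 × 5040 = 50400.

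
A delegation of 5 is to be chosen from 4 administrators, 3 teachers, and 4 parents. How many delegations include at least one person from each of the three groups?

Unrestricted: C(11,5) = 462 ways to pick any 5 of the 11.
Selections missing a whole group: no administrators → C(7,5) = 21; no teachers → C(8,5) = 56; no parents → C(7,5) = 21.
Add back selections omitting two groups (i.e. drawn from a single group): C(4,5) + C(3,5) + C(4,5) = 0.
By inclusion–exclusion: 462 − 98 + 0 = 364.

364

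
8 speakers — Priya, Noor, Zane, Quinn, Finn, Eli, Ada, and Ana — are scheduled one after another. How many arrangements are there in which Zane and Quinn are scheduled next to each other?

10080

Glue Zane and Quinn into one block (2 internal orders), leaving 7 units to arrange in a row.
So the count is 2·(7)! = 10080.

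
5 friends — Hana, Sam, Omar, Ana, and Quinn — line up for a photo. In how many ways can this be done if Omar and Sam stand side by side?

Place the 3 others and the Omar-Sam pair as 4 objects in a line; the pair has 2 internal arrangements.
That gives 2 × 4! = 2 × 24 = 48.

48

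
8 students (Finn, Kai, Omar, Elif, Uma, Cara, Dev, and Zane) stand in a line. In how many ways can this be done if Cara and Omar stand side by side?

10080

Place the 6 others and the Cara-Omar pair as 7 objects in a line; the pair has 2 internal arrangements.
So the count is 2·(7)! = 10080.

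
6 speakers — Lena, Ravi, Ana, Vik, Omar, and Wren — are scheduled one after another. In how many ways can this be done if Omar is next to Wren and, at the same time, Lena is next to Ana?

Treat {Omar,Wren} as one block (2 orders) and {Lena,Ana} as another (2 orders).
That leaves 4 units to arrange: 2 × 2 × 4! = 4 × 24 = 96.

96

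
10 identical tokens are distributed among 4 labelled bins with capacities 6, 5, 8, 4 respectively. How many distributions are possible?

Ignoring the caps, the number of non-negative solutions to x_1+…+x_4 = 10 is C(13,3) = 286.
Subtract solutions that violate a single cap (substitute x_i' = x_i − (cap_i+1)): x_1 ≥ 7 gives C(6,3) = 20; x_2 ≥ 6 gives C(7,3) = 35; x_3 ≥ 9 gives C(4,3) = 4; x_4 ≥ 5 gives C(8,3) = 56. Together 115.
No two caps can be exceeded simultaneously, so the pair terms are all 0.
By inclusion–exclusion the count is 286 − 115 + 0 = 171.

171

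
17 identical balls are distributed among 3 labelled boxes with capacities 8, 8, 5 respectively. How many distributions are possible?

15

Without the upper bounds there are C(19,2) = 171 ways to split 17 among 3 boxes.
Subtract solutions that violate a single cap (substitute x_i' = x_i − (cap_i+1)): x_1 ≥ 9 gives C(10,2) = 45; x_2 ≥ 9 gives C(10,2) = 45; x_3 ≥ 6 gives C(13,2) = 78. Together 168.
Add back pairs where two caps are both exceeded: 0 + 6 + 6 = 12.
By inclusion–exclusion the count is 171 − 168 + 12 = 15.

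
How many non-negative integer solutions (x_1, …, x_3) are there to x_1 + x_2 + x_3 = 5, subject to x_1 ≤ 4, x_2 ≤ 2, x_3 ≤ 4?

Without the upper bounds there are C(7,2) = 21 ways to split 5 among 3 variables.
Subtract solutions that violate a single cap (substitute x_i' = x_i − (cap_i+1)): x_1 ≥ 5 gives C(2,2) = 1; x_2 ≥ 3 gives C(4,2) = 6; x_3 ≥ 5 gives C(2,2) = 1. Together 8.
No two caps can be exceeded simultaneously, so the pair terms are all 0.
By inclusion–exclusion the count is 21 − 8 + 0 = 13.

13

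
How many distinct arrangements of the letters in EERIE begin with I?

Fix I in the first position and arrange the remaining 4 letters.
Those 4 letters have E appearing 3 times, giving (4)!/(3!) = 4.

4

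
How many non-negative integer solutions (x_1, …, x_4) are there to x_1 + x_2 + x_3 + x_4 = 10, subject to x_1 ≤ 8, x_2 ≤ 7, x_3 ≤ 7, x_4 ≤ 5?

Ignoring the caps, the number of non-negative solutions to x_1+…+x_4 = 10 is C(13,3) = 286.
Subtract solutions that violate a single cap (substitute x_i' = x_i − (cap_i+1)): x_1 ≥ 9 gives C(4,3) = 4; x_2 ≥ 8 gives C(5,3) = 10; x_3 ≥ 8 gives C(5,3) = 10; x_4 ≥ 6 gives C(7,3) = 35. Together 59.
No two caps can be exceeded simultaneously, so the pair terms are all 0.
By inclusion–exclusion the count is 286 − 59 + 0 = 227.

227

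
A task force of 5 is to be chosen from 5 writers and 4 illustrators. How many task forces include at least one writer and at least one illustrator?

125

Unrestricted: C(9,5) = 126 ways to pick any 5 of the 9.
Subtract selections that omit an entire group: no writers → C(4,5) = 0; no illustrators → C(5,5) = 1.
Both groups omitted at once is impossible, so 126 − 1 = 125.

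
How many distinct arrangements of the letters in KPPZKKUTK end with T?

Fix T in the last position and arrange the remaining 8 letters.
Those 8 letters have K appearing 4 times and P appearing twice, giving (8)!/(4!·2!) = 840.

840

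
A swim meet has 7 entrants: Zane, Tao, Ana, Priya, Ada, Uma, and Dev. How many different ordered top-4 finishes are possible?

This is an ordered selection of 4 from 7: P(7,4).
That gives 7 × 6 × 5 × 4 = 840.

840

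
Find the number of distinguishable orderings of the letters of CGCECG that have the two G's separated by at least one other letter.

Total arrangements of CGCECG: 6!/(3!·2!) = 60.
If the two G's are adjacent, glue them into one block, leaving 5 items to arrange: (5)!/(3!) = 20 ways.
Subtracting, 60 − 20 = 40 arrangements keep the G's apart.

40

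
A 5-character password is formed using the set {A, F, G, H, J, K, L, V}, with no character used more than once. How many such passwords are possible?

6720

Choose and order 5 of the 8 symbols: the first character has 8 options, the next 7, and so on down to 4.
That product is 8 × 7 × 6 × 5 × 4 = 6720.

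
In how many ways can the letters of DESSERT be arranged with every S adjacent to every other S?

360

Treat the 2 copies of S as a single block. The multiset to arrange is then {SS, D, E, E, R, T}, 6 items in all.
That gives (6)!/(2!) = 360 arrangements.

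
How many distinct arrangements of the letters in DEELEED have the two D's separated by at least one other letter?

75

Total arrangements of DEELEED: 7!/(4!·2!) = 105.
Arrangements with the D's together: treat DD as one letter, giving (6)!/(4!) = 30.
Hence 105 − 30 = 75.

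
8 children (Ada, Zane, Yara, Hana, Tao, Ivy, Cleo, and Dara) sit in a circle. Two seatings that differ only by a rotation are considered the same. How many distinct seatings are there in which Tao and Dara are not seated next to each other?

All circular seatings of 8 people number (7)! = 5040.
Seatings with Tao beside Dara: treat them as a block with 2 internal orders, giving 2 × (6)! = 1440.
Subtracting, 5040 − 1440 = 3600.

3600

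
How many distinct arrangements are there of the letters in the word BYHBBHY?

BYHBBHY has 7 letters with B appearing 3 times, H appearing twice, and Y appearing twice.
The number of distinct arrangements is 7!/(3!·2!·2!) = 5040/24 = 210.

210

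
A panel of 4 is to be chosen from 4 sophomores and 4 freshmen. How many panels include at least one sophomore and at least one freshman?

68

Unrestricted: C(8,4) = 70 ways to pick any 4 of the 8.
Subtract selections that omit an entire group: no sophomores → C(4,4) = 1; no freshmen → C(4,4) = 1.
Both groups omitted at once is impossible, so 70 − 2 = 68.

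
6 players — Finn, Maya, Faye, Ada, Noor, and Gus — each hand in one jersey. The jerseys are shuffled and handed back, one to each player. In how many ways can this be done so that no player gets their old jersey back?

Count assignments avoiding every fixed point. For any j of the 6 players fixed to their old jersey, the other 6−j can be arranged in (6−j)! ways.
By inclusion–exclusion this is Σ_{j=0}^{6} (−1)^j C(6,j)·(6−j)!.
Computing: 720 − 720 + 360 − 120 + 30 − 6 + 1 = 265.

265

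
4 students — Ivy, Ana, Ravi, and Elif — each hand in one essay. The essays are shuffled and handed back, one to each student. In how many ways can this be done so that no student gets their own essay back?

9

This is the derangement count D_4: permutations of 4 items with no fixed point.
By inclusion–exclusion this is Σ_{j=0}^{4} (−1)^j C(4,j)·(4−j)!.
Computing: 24 − 24 + 12 − 4 + 1 = 9.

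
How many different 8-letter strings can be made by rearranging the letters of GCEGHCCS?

Letter multiplicities in GCEGHCCS: C×3, E×1, G×2, H×1, S×1.
Dividing 8! = 40320 by 3!·2! = 12 for the repeated letters gives 3360.

3360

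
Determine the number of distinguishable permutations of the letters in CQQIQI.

60

Letter multiplicities in CQQIQI: C×1, I×2, Q×3.
Dividing 6! = 720 by 3!·2! = 12 for the repeated letters gives 60.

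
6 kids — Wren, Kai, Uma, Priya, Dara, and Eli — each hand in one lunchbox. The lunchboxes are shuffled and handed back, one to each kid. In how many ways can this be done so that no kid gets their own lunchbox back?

This is the derangement count D_6: permutations of 6 items with no fixed point.
By inclusion–exclusion this is Σ_{j=0}^{6} (−1)^j C(6,j)·(6−j)!.
Computing: 720 − 720 + 360 − 120 + 30 − 6 + 1 = 265.

265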